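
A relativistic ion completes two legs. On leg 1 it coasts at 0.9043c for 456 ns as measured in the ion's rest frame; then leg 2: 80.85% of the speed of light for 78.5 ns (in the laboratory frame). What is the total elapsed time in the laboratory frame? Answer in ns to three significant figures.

Leg 1: γ = 1/√(1 − 0.9043²) = 1/√0.1822 = 2.342; Δt_1 = 2.342 × 456 = 1068 ns.
Leg 2: 78.5 ns is already measured in the laboratory frame.
Total: 1068 + 78.50 ns.

Δt = 1150 ns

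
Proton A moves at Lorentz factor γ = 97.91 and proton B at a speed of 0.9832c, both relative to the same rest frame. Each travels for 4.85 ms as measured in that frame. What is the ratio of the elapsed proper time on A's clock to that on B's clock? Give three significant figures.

τ_A/τ_B = 0.0560

A: γ = 97.91. B: γ = 1/√(1 − 0.9832²) = 1/√0.03332 = 5.479.
τ_A/τ_B = γ_B/γ_A = 5.479/97.91 = 0.05595, so τ_A/τ_B = 0.05595.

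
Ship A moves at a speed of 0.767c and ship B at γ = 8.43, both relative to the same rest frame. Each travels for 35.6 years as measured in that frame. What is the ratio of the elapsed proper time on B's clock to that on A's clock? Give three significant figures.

A: γ = 1/√(1 − 0.767²) = 1/√0.4117 = 1.558. B: γ = 8.43.
τ_A/τ_B = γ_B/γ_A = 8.430/1.558 = 5.409, so τ_B/τ_A = 0.1849.

τ_B/τ_A = 0.185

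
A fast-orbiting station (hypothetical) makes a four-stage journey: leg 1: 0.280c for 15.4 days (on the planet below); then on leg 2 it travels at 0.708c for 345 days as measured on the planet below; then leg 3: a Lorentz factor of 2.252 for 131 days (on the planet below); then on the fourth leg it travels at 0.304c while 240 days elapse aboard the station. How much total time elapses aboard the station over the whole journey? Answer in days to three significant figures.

Leg 1: γ = 1/√(1 − 0.280²) = 25/24 ≈ 1.042; τ_1 = 15.4/1.042 = 14.78 days.
Leg 2: γ = 1/√(1 − 0.708²) = 1/√0.4987 = 1.416; τ_2 = 345/1.416 = 243.6 days.
Leg 3: γ = 2.252; τ_3 = 131/2.252 = 58.17 days.
Leg 4: 240 days is already measured aboard the station.
Total: 14.78 + 243.6 + 58.17 + 240.0 days.

τ = 557 days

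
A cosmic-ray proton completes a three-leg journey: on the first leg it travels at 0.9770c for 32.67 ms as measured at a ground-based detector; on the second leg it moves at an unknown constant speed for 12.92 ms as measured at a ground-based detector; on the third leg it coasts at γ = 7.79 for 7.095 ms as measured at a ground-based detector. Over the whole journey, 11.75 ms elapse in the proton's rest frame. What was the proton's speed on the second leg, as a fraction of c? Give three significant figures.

β = 0.954

Leg 1: γ = 1/√(1 − 0.9770²) = 1/√0.04547 = 4.690; τ_1 = 32.67/4.690 = 6.967 ms.
Leg 2: speed unknown; τ_2 = 12.92/γ_2.
Leg 3: γ = 7.79; τ_3 = 7.095/7.790 = 0.9108 ms.
Total proper time: 6.967 + τ_2 + 0.9108 = 11.75, so τ_2 = 11.75 − 7.877 = 3.873 ms.
γ_2 = 12.92/3.873 = 3.336; β = √(1 − 1/γ²) = √0.9102.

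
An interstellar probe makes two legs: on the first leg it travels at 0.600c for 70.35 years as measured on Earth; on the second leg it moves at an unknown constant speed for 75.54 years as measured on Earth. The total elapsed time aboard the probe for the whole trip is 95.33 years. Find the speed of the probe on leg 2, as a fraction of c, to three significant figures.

β = 0.856

Leg 1: γ = 1/√(1 − 0.600²) = 5/4 = 1.250; τ_1 = 70.35/1.250 = 56.28 years.
Leg 2: speed unknown; τ_2 = 75.54/γ_2.
Total proper time: 56.28 + τ_2 = 95.33, so τ_2 = 95.33 − 56.28 = 39.05 years.
γ_2 = 75.54/39.05 = 1.934; β = √(1 − 1/γ²) = √0.7328.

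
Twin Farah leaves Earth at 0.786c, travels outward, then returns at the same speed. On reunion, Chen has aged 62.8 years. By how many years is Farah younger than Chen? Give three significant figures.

Δt − τ = 24.0 years

γ = 1/√(1 − 0.786²) = 1/√0.3822 = 1.618
Farah's elapsed proper time: τ = 62.8/1.618 = 38.82 years.
Age gap = Δt − τ = 62.8 − 38.82 years.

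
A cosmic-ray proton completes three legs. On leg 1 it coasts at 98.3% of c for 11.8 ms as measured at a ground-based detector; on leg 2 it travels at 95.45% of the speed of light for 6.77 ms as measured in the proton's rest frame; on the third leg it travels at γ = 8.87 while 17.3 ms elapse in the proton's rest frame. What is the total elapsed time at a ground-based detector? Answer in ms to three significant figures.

Leg 1: 11.8 ms is already measured at a ground-based detector.
Leg 2: β = 0.9545; γ = 1/√(1 − 0.9545²) = 1/√0.08893 = 3.353; Δt_2 = 3.353 × 6.77 = 22.70 ms.
Leg 3: γ = 8.87; Δt_3 = 8.870 × 17.3 = 153.5 ms.
Total: 11.80 + 22.70 + 153.5 ms.

Δt = 188 ms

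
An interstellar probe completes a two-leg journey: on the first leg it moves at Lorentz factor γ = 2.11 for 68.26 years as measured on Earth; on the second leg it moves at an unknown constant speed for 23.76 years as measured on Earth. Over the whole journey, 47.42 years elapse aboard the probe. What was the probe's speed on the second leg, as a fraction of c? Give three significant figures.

β = 0.773

Leg 1: γ = 2.11; τ_1 = 68.26/2.110 = 32.35 years.
Leg 2: speed unknown; τ_2 = 23.76/γ_2.
Total proper time: 32.35 + τ_2 = 47.42, so τ_2 = 47.42 − 32.35 = 15.07 years.
γ_2 = 23.76/15.07 = 1.577; β = √(1 − 1/γ²) = √0.5978.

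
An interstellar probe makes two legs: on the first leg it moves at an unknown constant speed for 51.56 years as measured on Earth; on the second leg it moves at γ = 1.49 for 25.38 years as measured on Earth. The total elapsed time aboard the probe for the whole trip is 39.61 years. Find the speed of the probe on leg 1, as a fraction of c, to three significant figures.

Leg 1: speed unknown; τ_1 = 51.56/γ_1.
Leg 2: γ = 1.49; τ_2 = 25.38/1.490 = 17.03 years.
Total proper time: τ_1 + 17.03 = 39.61, so τ_1 = 39.61 − 17.03 = 22.58 years.
γ_1 = 51.56/22.58 = 2.284; β = √(1 − 1/γ²) = √0.8083.

β = 0.899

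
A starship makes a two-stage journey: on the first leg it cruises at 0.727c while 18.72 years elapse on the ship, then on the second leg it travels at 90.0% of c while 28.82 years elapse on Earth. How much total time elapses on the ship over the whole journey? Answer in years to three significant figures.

τ = 31.3 years

Leg 1: 18.72 years is already measured on the ship.
Leg 2: β = 0.900; γ = 1/√(1 − 0.900²) = 1/√0.1900 = 2.294; τ_2 = 28.82/2.294 = 12.56 years.
Total: 18.72 + 12.56 years.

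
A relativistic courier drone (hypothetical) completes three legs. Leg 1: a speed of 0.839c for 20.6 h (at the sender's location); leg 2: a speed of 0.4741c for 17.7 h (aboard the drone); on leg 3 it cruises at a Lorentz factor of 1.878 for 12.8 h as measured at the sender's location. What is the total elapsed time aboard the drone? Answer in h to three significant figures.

Leg 1: γ = 1/√(1 − 0.839²) = 1/√0.2961 = 1.838; τ_1 = 20.6/1.838 = 11.21 h.
Leg 2: 17.7 h is already measured aboard the drone.
Leg 3: γ = 1.878; τ_3 = 12.8/1.878 = 6.816 h.
Total: 11.21 + 17.70 + 6.816 h.

τ = 35.7 h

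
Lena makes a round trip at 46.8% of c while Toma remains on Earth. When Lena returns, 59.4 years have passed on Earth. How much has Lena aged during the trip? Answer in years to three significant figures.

τ = 52.5 years

β = 0.468; γ = 1/√(1 − 0.468²) = 1/√0.7810 = 1.132
Lena's clock measures proper time along the trip: τ = Δt/γ = 59.4/1.132 years.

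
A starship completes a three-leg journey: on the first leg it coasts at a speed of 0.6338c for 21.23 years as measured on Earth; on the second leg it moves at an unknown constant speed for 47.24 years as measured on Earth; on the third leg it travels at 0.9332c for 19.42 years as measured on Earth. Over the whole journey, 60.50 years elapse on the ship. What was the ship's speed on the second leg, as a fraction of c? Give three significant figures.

β = 0.619

Leg 1: γ = 1/√(1 − 0.6338²) = 1/√0.5983 = 1.293; τ_1 = 21.23/1.293 = 16.42 years.
Leg 2: speed unknown; τ_2 = 47.24/γ_2.
Leg 3: γ = 1/√(1 − 0.9332²) = 1/√0.1291 = 2.783; τ_3 = 19.42/2.783 = 6.979 years.
Total proper time: 16.42 + τ_2 + 6.979 = 60.50, so τ_2 = 60.50 − 23.40 = 37.10 years.
γ_2 = 47.24/37.10 = 1.273; β = √(1 − 1/γ²) = √0.3832.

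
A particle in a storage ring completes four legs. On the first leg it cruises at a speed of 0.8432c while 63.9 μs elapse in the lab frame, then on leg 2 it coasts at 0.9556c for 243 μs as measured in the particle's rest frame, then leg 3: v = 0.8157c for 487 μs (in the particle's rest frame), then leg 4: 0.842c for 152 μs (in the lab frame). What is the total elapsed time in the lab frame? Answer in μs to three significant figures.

Leg 1: 63.9 μs is already measured in the lab frame.
Leg 2: γ = 1/√(1 − 0.9556²) = 1/√0.08683 = 3.394; Δt_2 = 3.394 × 243 = 824.7 μs.
Leg 3: γ = 1/√(1 − 0.8157²) = 1/√0.3346 = 1.729; Δt_3 = 1.729 × 487 = 841.9 μs.
Leg 4: 152 μs is already measured in the lab frame.
Total: 63.90 + 824.7 + 841.9 + 152.0 μs.

Δt = 1880 μs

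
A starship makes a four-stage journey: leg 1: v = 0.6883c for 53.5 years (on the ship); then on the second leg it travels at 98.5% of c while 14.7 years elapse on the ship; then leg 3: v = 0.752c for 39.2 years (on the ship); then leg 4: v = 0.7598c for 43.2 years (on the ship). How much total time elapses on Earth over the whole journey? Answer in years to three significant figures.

Leg 1: γ = 1/√(1 − 0.6883²) = 1/√0.5262 = 1.379; Δt_1 = 1.379 × 53.5 = 73.75 years.
Leg 2: β = 0.985; γ = 1/√(1 − 0.985²) = 1/√0.02977 = 5.795; Δt_2 = 5.795 × 14.7 = 85.19 years.
Leg 3: γ = 1/√(1 − 0.752²) = 1/√0.4345 = 1.517; Δt_3 = 1.517 × 39.2 = 59.47 years.
Leg 4: γ = 1/√(1 − 0.7598²) = 1/√0.4227 = 1.538; Δt_4 = 1.538 × 43.2 = 66.45 years.
Total: 73.75 + 85.19 + 59.47 + 66.45 years.

Δt = 285 years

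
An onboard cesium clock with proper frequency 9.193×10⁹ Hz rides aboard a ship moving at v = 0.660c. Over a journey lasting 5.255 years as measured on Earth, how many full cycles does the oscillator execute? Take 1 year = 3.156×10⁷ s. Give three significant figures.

γ = 1/√(1 − 0.660²) = 1/√0.5644 = 1.331
The oscillator's own cycle count is N = f × τ where τ is the proper time on the ship. τ = Δt/γ = 5.255/1.331 = 3.948 years = 1.246×10⁸ s.
N = 9.193×10⁹ × 1.246×10⁸ = 1.145×10¹⁸.

N = 1.15×10¹⁸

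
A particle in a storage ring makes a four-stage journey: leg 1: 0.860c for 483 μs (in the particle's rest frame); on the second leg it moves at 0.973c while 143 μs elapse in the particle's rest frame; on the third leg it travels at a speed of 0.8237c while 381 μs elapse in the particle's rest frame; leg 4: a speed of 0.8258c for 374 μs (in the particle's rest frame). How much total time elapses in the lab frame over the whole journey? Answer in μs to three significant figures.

Leg 1: γ = 1/√(1 − 0.860²) = 1/√0.2604 = 1.960; Δt_1 = 1.960 × 483 = 946.5 μs.
Leg 2: γ = 1/√(1 − 0.973²) = 1/√0.05327 = 4.333; Δt_2 = 4.333 × 143 = 619.6 μs.
Leg 3: γ = 1/√(1 − 0.8237²) = 1/√0.3215 = 1.764; Δt_3 = 1.764 × 381 = 671.9 μs.
Leg 4: γ = 1/√(1 − 0.8258²) = 1/√0.3181 = 1.773; Δt_4 = 1.773 × 374 = 663.2 μs.
Total: 946.5 + 619.6 + 671.9 + 663.2 μs.

Δt = 2900 μs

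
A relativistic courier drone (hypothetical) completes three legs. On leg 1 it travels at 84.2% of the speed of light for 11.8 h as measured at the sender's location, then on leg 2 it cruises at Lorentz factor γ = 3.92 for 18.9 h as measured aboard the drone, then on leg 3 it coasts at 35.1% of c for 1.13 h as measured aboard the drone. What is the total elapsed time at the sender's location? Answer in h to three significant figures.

Leg 1: 11.8 h is already measured at the sender's location.
Leg 2: γ = 3.92; Δt_2 = 3.920 × 18.9 = 74.09 h.
Leg 3: β = 0.351; γ = 1/√(1 − 0.351²) = 1/√0.8768 = 1.068; Δt_3 = 1.068 × 1.13 = 1.207 h.
Total: 11.80 + 74.09 + 1.207 h.

Δt = 87.1 h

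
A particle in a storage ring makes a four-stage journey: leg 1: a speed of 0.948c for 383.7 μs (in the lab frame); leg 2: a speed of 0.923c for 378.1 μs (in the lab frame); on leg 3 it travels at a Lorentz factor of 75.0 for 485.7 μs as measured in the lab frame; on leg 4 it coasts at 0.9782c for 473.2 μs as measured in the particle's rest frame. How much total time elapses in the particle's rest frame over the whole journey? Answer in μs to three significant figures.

τ = 747 μs

Leg 1: γ = 1/√(1 − 0.948²) = 1/√0.1013 = 3.142; τ_1 = 383.7/3.142 = 122.1 μs.
Leg 2: γ = 1/√(1 − 0.923²) = 1/√0.1481 = 2.599; τ_2 = 378.1/2.599 = 145.5 μs.
Leg 3: γ = 75.0; τ_3 = 485.7/75.00 = 6.476 μs.
Leg 4: 473.2 μs is already measured in the particle's rest frame.
Total: 122.1 + 145.5 + 6.476 + 473.2 μs.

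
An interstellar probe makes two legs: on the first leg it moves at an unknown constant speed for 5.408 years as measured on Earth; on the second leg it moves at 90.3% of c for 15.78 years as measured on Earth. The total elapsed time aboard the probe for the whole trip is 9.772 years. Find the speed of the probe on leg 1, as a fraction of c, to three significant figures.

Leg 1: speed unknown; τ_1 = 5.408/γ_1.
Leg 2: β = 0.903; γ = 1/√(1 − 0.903²) = 1/√0.1846 = 2.328; τ_2 = 15.78/2.328 = 6.780 years.
Total proper time: τ_1 + 6.780 = 9.772, so τ_1 = 9.772 − 6.780 = 2.992 years.
γ_1 = 5.408/2.992 = 1.807; β = √(1 − 1/γ²) = √0.6939.

β = 0.833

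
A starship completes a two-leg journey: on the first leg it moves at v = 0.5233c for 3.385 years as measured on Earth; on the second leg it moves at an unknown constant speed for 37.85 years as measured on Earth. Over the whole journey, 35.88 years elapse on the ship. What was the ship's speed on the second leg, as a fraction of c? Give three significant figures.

β = 0.490

Leg 1: γ = 1/√(1 − 0.5233²) = 1/√0.7262 = 1.174; τ_1 = 3.385/1.174 = 2.885 years.
Leg 2: speed unknown; τ_2 = 37.85/γ_2.
Total proper time: 2.885 + τ_2 = 35.88, so τ_2 = 35.88 − 2.885 = 33.00 years.
γ_2 = 37.85/33.00 = 1.147; β = √(1 − 1/γ²) = √0.2401.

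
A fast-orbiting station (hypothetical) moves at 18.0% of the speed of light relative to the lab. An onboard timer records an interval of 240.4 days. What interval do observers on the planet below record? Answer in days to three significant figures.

β = 0.180; γ = 1/√(1 − 0.180²) = 1/√0.9676 = 1.017
The interval measured aboard the station is the proper time (both events occur at the same place in that frame); the lab-frame interval is Δt = γτ = 1.017 × 240.4 days.

Δt = 244 days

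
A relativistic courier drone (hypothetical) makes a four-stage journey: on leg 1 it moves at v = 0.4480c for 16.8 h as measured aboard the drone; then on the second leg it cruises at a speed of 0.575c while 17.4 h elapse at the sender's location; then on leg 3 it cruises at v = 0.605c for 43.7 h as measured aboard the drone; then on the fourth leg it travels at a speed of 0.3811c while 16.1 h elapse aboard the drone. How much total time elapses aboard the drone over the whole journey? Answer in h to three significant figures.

Leg 1: 16.8 h is already measured aboard the drone.
Leg 2: γ = 1/√(1 − 0.575²) = 1/√0.6694 = 1.222; τ_2 = 17.4/1.222 = 14.24 h.
Leg 3: 43.7 h is already measured aboard the drone.
Leg 4: 16.1 h is already measured aboard the drone.
Total: 16.80 + 14.24 + 43.70 + 16.10 h.

τ = 90.8 h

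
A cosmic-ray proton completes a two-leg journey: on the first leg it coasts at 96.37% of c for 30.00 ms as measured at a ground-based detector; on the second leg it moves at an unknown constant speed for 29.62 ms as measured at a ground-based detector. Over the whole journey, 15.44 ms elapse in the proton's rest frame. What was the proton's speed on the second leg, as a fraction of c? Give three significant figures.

β = 0.968

Leg 1: β = 0.9637; γ = 1/√(1 − 0.9637²) = 1/√0.07128 = 3.745; τ_1 = 30.00/3.745 = 8.010 ms.
Leg 2: speed unknown; τ_2 = 29.62/γ_2.
Total proper time: 8.010 + τ_2 = 15.44, so τ_2 = 15.44 − 8.010 = 7.430 ms.
γ_2 = 29.62/7.430 = 3.986; β = √(1 − 1/γ²) = √0.9371.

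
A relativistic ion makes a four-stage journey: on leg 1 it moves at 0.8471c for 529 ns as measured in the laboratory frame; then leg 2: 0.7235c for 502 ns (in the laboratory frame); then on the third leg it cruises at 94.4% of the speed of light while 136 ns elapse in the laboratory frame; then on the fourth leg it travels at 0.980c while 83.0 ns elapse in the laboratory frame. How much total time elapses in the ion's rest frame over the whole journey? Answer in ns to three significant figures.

Leg 1: γ = 1/√(1 − 0.8471²) = 1/√0.2824 = 1.882; τ_1 = 529/1.882 = 281.1 ns.
Leg 2: γ = 1/√(1 − 0.7235²) = 1/√0.4765 = 1.449; τ_2 = 502/1.449 = 346.5 ns.
Leg 3: β = 0.944; γ = 1/√(1 − 0.944²) = 1/√0.1089 = 3.031; τ_3 = 136/3.031 = 44.87 ns.
Leg 4: γ = 1/√(1 − 0.980²) = 1/√0.03960 = 5.025; τ_4 = 83.0/5.025 = 16.52 ns.
Total: 281.1 + 346.5 + 44.87 + 16.52 ns.

τ = 689 ns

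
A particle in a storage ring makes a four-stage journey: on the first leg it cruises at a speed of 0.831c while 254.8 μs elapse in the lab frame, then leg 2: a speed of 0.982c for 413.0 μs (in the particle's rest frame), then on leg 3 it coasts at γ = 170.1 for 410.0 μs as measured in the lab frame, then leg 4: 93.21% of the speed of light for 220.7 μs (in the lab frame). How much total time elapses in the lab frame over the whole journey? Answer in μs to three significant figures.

Leg 1: 254.8 μs is already measured in the lab frame.
Leg 2: γ = 1/√(1 − 0.982²) = 1/√0.03568 = 5.294; Δt_2 = 5.294 × 413.0 = 2187 μs.
Leg 3: 410.0 μs is already measured in the lab frame.
Leg 4: 220.7 μs is already measured in the lab frame.
Total: 254.8 + 2187 + 410.0 + 220.7 μs.

Δt = 3070 μs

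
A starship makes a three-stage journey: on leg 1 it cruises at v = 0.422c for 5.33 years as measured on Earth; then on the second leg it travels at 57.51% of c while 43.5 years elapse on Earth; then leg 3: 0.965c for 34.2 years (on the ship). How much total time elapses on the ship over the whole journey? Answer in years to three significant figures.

τ = 74.6 years

Leg 1: γ = 1/√(1 − 0.422²) = 1/√0.8219 = 1.103; τ_1 = 5.33/1.103 = 4.832 years.
Leg 2: β = 0.5751; γ = 1/√(1 − 0.5751²) = 1/√0.6693 = 1.222; τ_2 = 43.5/1.222 = 35.59 years.
Leg 3: 34.2 years is already measured on the ship.
Total: 4.832 + 35.59 + 34.20 years.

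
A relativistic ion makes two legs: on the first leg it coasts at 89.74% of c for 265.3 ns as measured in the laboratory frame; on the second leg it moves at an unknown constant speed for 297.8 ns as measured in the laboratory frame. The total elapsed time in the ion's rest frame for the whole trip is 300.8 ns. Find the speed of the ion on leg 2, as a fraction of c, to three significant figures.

β = 0.787

Leg 1: β = 0.8974; γ = 1/√(1 − 0.8974²) = 1/√0.1947 = 2.266; τ_1 = 265.3/2.266 = 117.1 ns.
Leg 2: speed unknown; τ_2 = 297.8/γ_2.
Total proper time: 117.1 + τ_2 = 300.8, so τ_2 = 300.8 − 117.1 = 183.7 ns.
γ_2 = 297.8/183.7 = 1.621; β = √(1 − 1/γ²) = √0.6193.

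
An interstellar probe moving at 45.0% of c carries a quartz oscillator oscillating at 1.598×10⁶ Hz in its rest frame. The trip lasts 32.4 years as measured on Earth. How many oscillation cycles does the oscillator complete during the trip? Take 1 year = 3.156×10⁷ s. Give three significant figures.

β = 0.450; γ = 1/√(1 − 0.450²) = 1/√0.7975 = 1.120
The oscillator's own cycle count is N = f × τ where τ is the proper time aboard the probe. τ = Δt/γ = 32.4/1.120 = 28.93 years = 9.132×10⁸ s.
N = 1.598×10⁶ × 9.132×10⁸ = 1.459×10¹⁵.

N = 1.46×10¹⁵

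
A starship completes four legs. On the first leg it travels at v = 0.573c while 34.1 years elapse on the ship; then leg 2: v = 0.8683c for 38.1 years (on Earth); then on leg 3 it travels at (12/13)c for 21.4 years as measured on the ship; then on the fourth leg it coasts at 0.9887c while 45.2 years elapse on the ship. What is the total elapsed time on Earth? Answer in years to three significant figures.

Leg 1: γ = 1/√(1 − 0.573²) = 1/√0.6717 = 1.220; Δt_1 = 1.220 × 34.1 = 41.61 years.
Leg 2: 38.1 years is already measured on Earth.
Leg 3: γ = 1/√(1 − (12/13)²) = 13/5 = 2.600; Δt_3 = 2.600 × 21.4 = 55.64 years.
Leg 4: γ = 1/√(1 − 0.9887²) = 1/√0.02247 = 6.671; Δt_4 = 6.671 × 45.2 = 301.5 years.
Total: 41.61 + 38.10 + 55.64 + 301.5 years.

Δt = 437 years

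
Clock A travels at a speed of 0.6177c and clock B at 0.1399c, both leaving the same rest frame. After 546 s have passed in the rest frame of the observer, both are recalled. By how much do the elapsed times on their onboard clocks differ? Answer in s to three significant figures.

A: γ = 1/√(1 − 0.6177²) = 1/√0.6184 = 1.272; τ_A = 546/1.272 = 429.4 s.
B: γ = 1/√(1 − 0.1399²) = 1/√0.9804 = 1.010; τ_B = 546/1.010 = 540.6 s.

|τ_A − τ_B| = 111 s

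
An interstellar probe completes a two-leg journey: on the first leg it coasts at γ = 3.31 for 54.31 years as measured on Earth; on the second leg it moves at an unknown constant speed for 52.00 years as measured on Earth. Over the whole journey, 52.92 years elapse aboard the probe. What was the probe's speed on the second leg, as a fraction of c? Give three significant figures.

β = 0.712

Leg 1: γ = 3.31; τ_1 = 54.31/3.310 = 16.41 years.
Leg 2: speed unknown; τ_2 = 52.00/γ_2.
Total proper time: 16.41 + τ_2 = 52.92, so τ_2 = 52.92 − 16.41 = 36.51 years.
γ_2 = 52.00/36.51 = 1.424; β = √(1 − 1/γ²) = √0.5070.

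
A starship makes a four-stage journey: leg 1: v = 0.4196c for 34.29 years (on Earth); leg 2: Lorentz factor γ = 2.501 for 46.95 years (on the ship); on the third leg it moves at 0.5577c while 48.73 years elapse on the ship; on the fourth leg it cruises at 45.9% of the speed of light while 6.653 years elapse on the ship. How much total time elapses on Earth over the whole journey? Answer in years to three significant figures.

Leg 1: 34.29 years is already measured on Earth.
Leg 2: γ = 2.501; Δt_2 = 2.501 × 46.95 = 117.4 years.
Leg 3: γ = 1/√(1 − 0.5577²) = 1/√0.6890 = 1.205; Δt_3 = 1.205 × 48.73 = 58.71 years.
Leg 4: β = 0.459; γ = 1/√(1 − 0.459²) = 1/√0.7893 = 1.126; Δt_4 = 1.126 × 6.653 = 7.488 years.
Total: 34.29 + 117.4 + 58.71 + 7.488 years.

Δt = 218 years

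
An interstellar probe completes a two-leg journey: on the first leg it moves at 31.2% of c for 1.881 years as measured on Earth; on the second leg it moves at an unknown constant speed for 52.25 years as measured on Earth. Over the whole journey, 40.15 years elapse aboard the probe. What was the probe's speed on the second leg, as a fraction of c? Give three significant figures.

Leg 1: β = 0.312; γ = 1/√(1 − 0.312²) = 1/√0.9027 = 1.053; τ_1 = 1.881/1.053 = 1.787 years.
Leg 2: speed unknown; τ_2 = 52.25/γ_2.
Total proper time: 1.787 + τ_2 = 40.15, so τ_2 = 40.15 − 1.787 = 38.36 years.
γ_2 = 52.25/38.36 = 1.362; β = √(1 − 1/γ²) = √0.4609.

β = 0.679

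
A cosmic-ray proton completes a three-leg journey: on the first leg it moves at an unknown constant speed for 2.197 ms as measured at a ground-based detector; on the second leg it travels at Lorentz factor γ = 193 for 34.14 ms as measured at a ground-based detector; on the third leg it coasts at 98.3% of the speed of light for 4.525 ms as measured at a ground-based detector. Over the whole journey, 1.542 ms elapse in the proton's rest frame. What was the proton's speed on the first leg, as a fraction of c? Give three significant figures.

Leg 1: speed unknown; τ_1 = 2.197/γ_1.
Leg 2: γ = 193; τ_2 = 34.14/193.0 = 0.1769 ms.
Leg 3: β = 0.983; γ = 1/√(1 − 0.983²) = 1/√0.03371 = 5.446; τ_3 = 4.525/5.446 = 0.8308 ms.
Total proper time: τ_1 + 0.1769 + 0.8308 = 1.542, so τ_1 = 1.542 − 1.008 = 0.5343 ms.
γ_1 = 2.197/0.5343 = 4.112; β = √(1 − 1/γ²) = √0.9409.

β = 0.970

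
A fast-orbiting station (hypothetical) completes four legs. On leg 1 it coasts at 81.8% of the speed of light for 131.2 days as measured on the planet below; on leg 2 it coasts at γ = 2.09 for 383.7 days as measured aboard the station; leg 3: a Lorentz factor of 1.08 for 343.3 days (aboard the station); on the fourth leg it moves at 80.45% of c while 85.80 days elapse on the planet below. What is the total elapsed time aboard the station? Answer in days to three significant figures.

τ = 853 days

Leg 1: β = 0.818; γ = 1/√(1 − 0.818²) = 1/√0.3309 = 1.738; τ_1 = 131.2/1.738 = 75.47 days.
Leg 2: 383.7 days is already measured aboard the station.
Leg 3: 343.3 days is already measured aboard the station.
Leg 4: β = 0.8045; γ = 1/√(1 − 0.8045²) = 1/√0.3528 = 1.684; τ_4 = 85.80/1.684 = 50.96 days.
Total: 75.47 + 383.7 + 343.3 + 50.96 days.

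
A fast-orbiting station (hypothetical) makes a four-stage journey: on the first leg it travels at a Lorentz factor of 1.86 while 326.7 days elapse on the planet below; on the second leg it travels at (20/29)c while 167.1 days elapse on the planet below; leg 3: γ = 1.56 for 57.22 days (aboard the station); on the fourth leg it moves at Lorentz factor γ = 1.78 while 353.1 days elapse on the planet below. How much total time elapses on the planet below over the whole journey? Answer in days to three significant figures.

Δt = 936 days

Leg 1: 326.7 days is already measured on the planet below.
Leg 2: 167.1 days is already measured on the planet below.
Leg 3: γ = 1.56; Δt_3 = 1.560 × 57.22 = 89.26 days.
Leg 4: 353.1 days is already measured on the planet below.
Total: 326.7 + 167.1 + 89.26 + 353.1 days.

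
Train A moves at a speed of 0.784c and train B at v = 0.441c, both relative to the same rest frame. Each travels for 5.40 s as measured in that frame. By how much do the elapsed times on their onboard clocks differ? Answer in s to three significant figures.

A: γ = 1/√(1 − 0.784²) = 1/√0.3853 = 1.611; τ_A = 5.40/1.611 = 3.352 s.
B: γ = 1/√(1 − 0.441²) = 1/√0.8055 = 1.114; τ_B = 5.40/1.114 = 4.847 s.

|τ_A − τ_B| = 1.49 s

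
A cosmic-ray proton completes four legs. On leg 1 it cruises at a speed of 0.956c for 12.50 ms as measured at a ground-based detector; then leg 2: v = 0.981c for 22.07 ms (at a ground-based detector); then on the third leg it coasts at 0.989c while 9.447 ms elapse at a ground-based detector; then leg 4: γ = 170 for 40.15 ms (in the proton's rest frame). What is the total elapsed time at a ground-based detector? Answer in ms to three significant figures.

Leg 1: 12.50 ms is already measured at a ground-based detector.
Leg 2: 22.07 ms is already measured at a ground-based detector.
Leg 3: 9.447 ms is already measured at a ground-based detector.
Leg 4: γ = 170; Δt_4 = 170.0 × 40.15 = 6826 ms.
Total: 12.50 + 22.07 + 9.447 + 6826 ms.

Δt = 6870 ms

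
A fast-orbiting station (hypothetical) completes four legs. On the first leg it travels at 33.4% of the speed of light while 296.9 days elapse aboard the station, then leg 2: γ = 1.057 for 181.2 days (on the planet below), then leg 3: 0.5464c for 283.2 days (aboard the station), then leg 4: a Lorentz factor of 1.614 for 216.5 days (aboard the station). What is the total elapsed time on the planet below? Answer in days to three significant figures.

Δt = 1180 days

Leg 1: β = 0.334; γ = 1/√(1 − 0.334²) = 1/√0.8884 = 1.061; Δt_1 = 1.061 × 296.9 = 315.0 days.
Leg 2: 181.2 days is already measured on the planet below.
Leg 3: γ = 1/√(1 − 0.5464²) = 1/√0.7014 = 1.194; Δt_3 = 1.194 × 283.2 = 338.1 days.
Leg 4: γ = 1.614; Δt_4 = 1.614 × 216.5 = 349.4 days.
Total: 315.0 + 181.2 + 338.1 + 349.4 days.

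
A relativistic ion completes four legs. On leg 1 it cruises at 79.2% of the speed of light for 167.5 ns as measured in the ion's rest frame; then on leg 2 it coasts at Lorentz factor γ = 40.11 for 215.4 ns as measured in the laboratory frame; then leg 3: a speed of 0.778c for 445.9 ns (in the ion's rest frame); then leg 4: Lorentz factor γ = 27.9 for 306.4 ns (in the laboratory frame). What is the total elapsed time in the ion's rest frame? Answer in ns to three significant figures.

τ = 630 ns

Leg 1: 167.5 ns is already measured in the ion's rest frame.
Leg 2: γ = 40.11; τ_2 = 215.4/40.11 = 5.370 ns.
Leg 3: 445.9 ns is already measured in the ion's rest frame.
Leg 4: γ = 27.9; τ_4 = 306.4/27.90 = 10.98 ns.
Total: 167.5 + 5.370 + 445.9 + 10.98 ns.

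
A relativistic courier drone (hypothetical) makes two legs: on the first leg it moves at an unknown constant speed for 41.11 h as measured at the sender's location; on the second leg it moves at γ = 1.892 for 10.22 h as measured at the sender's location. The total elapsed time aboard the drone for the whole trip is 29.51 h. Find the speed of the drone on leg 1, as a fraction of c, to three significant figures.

Leg 1: speed unknown; τ_1 = 41.11/γ_1.
Leg 2: γ = 1.892; τ_2 = 10.22/1.892 = 5.402 h.
Total proper time: τ_1 + 5.402 = 29.51, so τ_1 = 29.51 − 5.402 = 24.11 h.
γ_1 = 41.11/24.11 = 1.705; β = √(1 − 1/γ²) = √0.6561.

β = 0.810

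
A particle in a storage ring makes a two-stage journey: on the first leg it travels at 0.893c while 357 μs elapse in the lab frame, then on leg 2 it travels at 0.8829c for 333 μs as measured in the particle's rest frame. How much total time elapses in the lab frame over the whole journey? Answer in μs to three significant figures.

Δt = 1070 μs

Leg 1: 357 μs is already measured in the lab frame.
Leg 2: γ = 1/√(1 − 0.8829²) = 1/√0.2205 = 2.130; Δt_2 = 2.130 × 333 = 709.2 μs.
Total: 357.0 + 709.2 μs.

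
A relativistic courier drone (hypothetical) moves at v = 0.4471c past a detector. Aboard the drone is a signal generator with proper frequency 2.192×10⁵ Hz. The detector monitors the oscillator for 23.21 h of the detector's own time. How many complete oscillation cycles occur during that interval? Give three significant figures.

γ = 1/√(1 − 0.4471²) = 1/√0.8001 = 1.118
During 23.21 h of lab time, the oscillator's proper time advances by τ = Δt/γ = 23.21/1.118 = 20.76 h = 7.474×10⁴ s.
N = f × τ = 2.192×10⁵ × 7.474×10⁴ = 1.638×10¹⁰.

N = 1.64×10¹⁰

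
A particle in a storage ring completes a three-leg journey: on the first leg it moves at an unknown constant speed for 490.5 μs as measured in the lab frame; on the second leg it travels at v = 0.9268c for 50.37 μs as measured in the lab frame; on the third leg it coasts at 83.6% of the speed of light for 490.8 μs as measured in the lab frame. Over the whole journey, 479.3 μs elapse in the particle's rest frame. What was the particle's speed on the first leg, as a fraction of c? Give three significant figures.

Leg 1: speed unknown; τ_1 = 490.5/γ_1.
Leg 2: γ = 1/√(1 − 0.9268²) = 1/√0.1410 = 2.663; τ_2 = 50.37/2.663 = 18.92 μs.
Leg 3: β = 0.836; γ = 1/√(1 − 0.836²) = 1/√0.3011 = 1.822; τ_3 = 490.8/1.822 = 269.3 μs.
Total proper time: τ_1 + 18.92 + 269.3 = 479.3, so τ_1 = 479.3 − 288.2 = 191.1 μs.
γ_1 = 490.5/191.1 = 2.567; β = √(1 − 1/γ²) = √0.8483.

β = 0.921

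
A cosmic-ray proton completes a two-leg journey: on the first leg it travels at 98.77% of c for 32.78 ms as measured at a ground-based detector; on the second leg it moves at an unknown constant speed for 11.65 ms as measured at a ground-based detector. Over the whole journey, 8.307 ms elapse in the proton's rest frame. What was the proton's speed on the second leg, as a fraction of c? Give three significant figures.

Leg 1: β = 0.9877; γ = 1/√(1 − 0.9877²) = 1/√0.02445 = 6.395; τ_1 = 32.78/6.395 = 5.126 ms.
Leg 2: speed unknown; τ_2 = 11.65/γ_2.
Total proper time: 5.126 + τ_2 = 8.307, so τ_2 = 8.307 − 5.126 = 3.181 ms.
γ_2 = 11.65/3.181 = 3.662; β = √(1 − 1/γ²) = √0.9254.

β = 0.962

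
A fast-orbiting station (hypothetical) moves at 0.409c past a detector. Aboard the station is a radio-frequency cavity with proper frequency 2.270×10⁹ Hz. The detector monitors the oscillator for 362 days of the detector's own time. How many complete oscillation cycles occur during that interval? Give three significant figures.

N = 6.48×10¹⁶

γ = 1/√(1 − 0.409²) = 1/√0.8327 = 1.096
During 362 days of lab time, the oscillator's proper time advances by τ = Δt/γ = 362/1.096 = 330.3 days = 2.854×10⁷ s.
N = f × τ = 2.270×10⁹ × 2.854×10⁷ = 6.479×10¹⁶.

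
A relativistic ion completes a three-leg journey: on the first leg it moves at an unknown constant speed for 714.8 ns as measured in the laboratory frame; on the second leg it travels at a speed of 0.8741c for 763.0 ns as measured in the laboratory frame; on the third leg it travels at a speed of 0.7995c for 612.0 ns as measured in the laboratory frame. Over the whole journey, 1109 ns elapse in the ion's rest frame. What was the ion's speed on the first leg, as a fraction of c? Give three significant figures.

Leg 1: speed unknown; τ_1 = 714.8/γ_1.
Leg 2: γ = 1/√(1 − 0.8741²) = 1/√0.2359 = 2.059; τ_2 = 763.0/2.059 = 370.6 ns.
Leg 3: γ = 1/√(1 − 0.7995²) = 1/√0.3608 = 1.665; τ_3 = 612.0/1.665 = 367.6 ns.
Total proper time: τ_1 + 370.6 + 367.6 = 1109, so τ_1 = 1109 − 738.2 = 370.8 ns.
γ_1 = 714.8/370.8 = 1.928; β = √(1 − 1/γ²) = √0.7309.

β = 0.855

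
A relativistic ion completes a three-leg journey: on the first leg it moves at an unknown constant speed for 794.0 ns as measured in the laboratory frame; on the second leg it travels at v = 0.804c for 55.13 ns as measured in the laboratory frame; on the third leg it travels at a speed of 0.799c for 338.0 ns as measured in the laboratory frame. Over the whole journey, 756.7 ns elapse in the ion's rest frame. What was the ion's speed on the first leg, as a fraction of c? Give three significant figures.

Leg 1: speed unknown; τ_1 = 794.0/γ_1.
Leg 2: γ = 1/√(1 − 0.804²) = 1/√0.3536 = 1.682; τ_2 = 55.13/1.682 = 32.78 ns.
Leg 3: γ = 1/√(1 − 0.799²) = 1/√0.3616 = 1.663; τ_3 = 338.0/1.663 = 203.2 ns.
Total proper time: τ_1 + 32.78 + 203.2 = 756.7, so τ_1 = 756.7 − 236.0 = 520.7 ns.
γ_1 = 794.0/520.7 = 1.525; β = √(1 − 1/γ²) = √0.5700.

β = 0.755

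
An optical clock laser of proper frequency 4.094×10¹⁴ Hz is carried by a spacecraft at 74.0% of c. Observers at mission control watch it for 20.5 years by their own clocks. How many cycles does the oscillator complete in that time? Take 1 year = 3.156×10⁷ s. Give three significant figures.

N = 1.78×10²³

β = 0.740; γ = 1/√(1 − 0.740²) = 1/√0.4524 = 1.487
During 20.5 years of lab time, the oscillator's proper time advances by τ = Δt/γ = 20.5/1.487 = 13.79 years = 4.352×10⁸ s.
N = f × τ = 4.094×10¹⁴ × 4.352×10⁸ = 1.782×10²³.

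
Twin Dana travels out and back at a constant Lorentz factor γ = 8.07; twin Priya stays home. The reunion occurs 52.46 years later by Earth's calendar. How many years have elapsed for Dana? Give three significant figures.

γ = 8.07
Dana's clock measures proper time along the trip: τ = Δt/γ = 52.46/8.070 years.

τ = 6.50 years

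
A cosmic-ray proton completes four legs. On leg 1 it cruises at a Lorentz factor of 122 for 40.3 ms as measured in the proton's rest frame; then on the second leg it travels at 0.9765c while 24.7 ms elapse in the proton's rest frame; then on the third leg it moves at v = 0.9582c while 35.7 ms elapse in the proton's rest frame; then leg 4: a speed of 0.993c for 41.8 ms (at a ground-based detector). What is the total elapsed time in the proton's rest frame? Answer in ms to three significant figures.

Leg 1: 40.3 ms is already measured in the proton's rest frame.
Leg 2: 24.7 ms is already measured in the proton's rest frame.
Leg 3: 35.7 ms is already measured in the proton's rest frame.
Leg 4: γ = 1/√(1 − 0.993²) = 1/√0.01395 = 8.466; τ_4 = 41.8/8.466 = 4.937 ms.
Total: 40.30 + 24.70 + 35.70 + 4.937 ms.

τ = 106 ms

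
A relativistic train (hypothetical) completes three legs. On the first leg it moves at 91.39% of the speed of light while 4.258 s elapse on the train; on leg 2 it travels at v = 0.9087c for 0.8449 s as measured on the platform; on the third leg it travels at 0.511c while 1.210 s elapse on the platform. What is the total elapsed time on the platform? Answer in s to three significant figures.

Δt = 12.5 s

Leg 1: β = 0.9139; γ = 1/√(1 − 0.9139²) = 1/√0.1648 = 2.463; Δt_1 = 2.463 × 4.258 = 10.49 s.
Leg 2: 0.8449 s is already measured on the platform.
Leg 3: 1.210 s is already measured on the platform.
Total: 10.49 + 0.8449 + 1.210 s.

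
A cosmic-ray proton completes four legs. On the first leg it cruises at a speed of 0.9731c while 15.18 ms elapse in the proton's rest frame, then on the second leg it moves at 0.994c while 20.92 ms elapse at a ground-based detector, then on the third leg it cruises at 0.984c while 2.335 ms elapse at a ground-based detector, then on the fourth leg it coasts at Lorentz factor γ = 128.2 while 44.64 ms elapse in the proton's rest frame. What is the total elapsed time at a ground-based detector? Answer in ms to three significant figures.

Leg 1: γ = 1/√(1 − 0.9731²) = 1/√0.05308 = 4.341; Δt_1 = 4.341 × 15.18 = 65.89 ms.
Leg 2: 20.92 ms is already measured at a ground-based detector.
Leg 3: 2.335 ms is already measured at a ground-based detector.
Leg 4: γ = 128.2; Δt_4 = 128.2 × 44.64 = 5723 ms.
Total: 65.89 + 20.92 + 2.335 + 5723 ms.

Δt = 5810 ms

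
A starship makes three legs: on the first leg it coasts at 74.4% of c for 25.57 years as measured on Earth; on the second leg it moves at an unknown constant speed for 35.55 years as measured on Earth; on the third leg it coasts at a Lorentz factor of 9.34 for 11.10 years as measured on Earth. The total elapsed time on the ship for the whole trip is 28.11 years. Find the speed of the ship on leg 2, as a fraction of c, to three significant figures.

Leg 1: β = 0.744; γ = 1/√(1 − 0.744²) = 1/√0.4465 = 1.497; τ_1 = 25.57/1.497 = 17.09 years.
Leg 2: speed unknown; τ_2 = 35.55/γ_2.
Leg 3: γ = 9.34; τ_3 = 11.10/9.340 = 1.188 years.
Total proper time: 17.09 + τ_2 + 1.188 = 28.11, so τ_2 = 28.11 − 18.27 = 9.836 years.
γ_2 = 35.55/9.836 = 3.614; β = √(1 − 1/γ²) = √0.9234.

β = 0.961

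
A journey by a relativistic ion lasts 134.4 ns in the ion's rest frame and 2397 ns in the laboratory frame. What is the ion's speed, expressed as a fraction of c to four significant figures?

The proper time is measured in the ion's rest frame (both events occur at the ion's location); Δt is measured in the laboratory frame. γ = Δt/τ = 2397/134.4 = 17.83.
β = √(1 − 1/γ²) = √(1 − 0.003144) = √0.9969

β = 0.9984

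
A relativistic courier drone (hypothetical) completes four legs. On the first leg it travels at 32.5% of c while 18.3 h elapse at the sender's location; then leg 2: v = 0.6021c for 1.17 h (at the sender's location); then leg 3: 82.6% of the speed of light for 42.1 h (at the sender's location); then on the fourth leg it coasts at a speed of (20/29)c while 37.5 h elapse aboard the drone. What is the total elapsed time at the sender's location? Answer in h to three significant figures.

Δt = 113 h

Leg 1: 18.3 h is already measured at the sender's location.
Leg 2: 1.17 h is already measured at the sender's location.
Leg 3: 42.1 h is already measured at the sender's location.
Leg 4: γ = 1/√(1 − (20/29)²) = 29/21 ≈ 1.381; Δt_4 = 1.381 × 37.5 = 51.79 h.
Total: 18.30 + 1.170 + 42.10 + 51.79 h.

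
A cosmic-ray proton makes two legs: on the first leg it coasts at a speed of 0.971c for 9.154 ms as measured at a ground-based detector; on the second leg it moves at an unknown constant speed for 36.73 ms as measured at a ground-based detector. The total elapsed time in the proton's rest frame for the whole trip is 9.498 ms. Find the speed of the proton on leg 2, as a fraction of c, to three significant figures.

β = 0.980

Leg 1: γ = 1/√(1 − 0.971²) = 1/√0.05716 = 4.183; τ_1 = 9.154/4.183 = 2.189 ms.
Leg 2: speed unknown; τ_2 = 36.73/γ_2.
Total proper time: 2.189 + τ_2 = 9.498, so τ_2 = 9.498 − 2.189 = 7.309 ms.
γ_2 = 36.73/7.309 = 5.025; β = √(1 − 1/γ²) = √0.9604.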